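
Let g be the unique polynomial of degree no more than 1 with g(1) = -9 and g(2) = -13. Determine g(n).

Write g(n) = an + b. Substituting each data point gives a linear system:
  a + b = -9
  2a + b = -13
Solving the system yields a = -4, b = -5.
So g(n) = -4n - 5.
Check: g(1) = -9. ✓

g(n) = -4n - 5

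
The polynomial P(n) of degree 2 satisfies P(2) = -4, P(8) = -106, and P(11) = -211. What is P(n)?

P(n) = -2n^2 + 3n - 2

Using the Lagrange interpolation formula with nodes 2, 8, 11:
  L_0(n) = (n - 8)(n - 11) / 54
  L_1(n) = (n - 2)(n - 11) / -18
  L_2(n) = (n - 2)(n - 8) / 27
Then P(n) = -4·L_0(n) - 106·L_1(n) - 211·L_2(n).
Expanding and collecting terms gives P(n) = -2n^2 + 3n - 2.
Check: P(8) = -106. ✓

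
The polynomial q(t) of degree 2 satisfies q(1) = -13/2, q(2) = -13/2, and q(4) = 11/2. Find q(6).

67/2

Write q(t) = at^2 + bt + c. Substituting each data point gives a linear system:
  a + b + c = -13/2
  4a + 2b + c = -13/2
  16a + 4b + c = 11/2
Solving the system yields a = 2, b = -6, c = -5/2.
So q(t) = 2t^2 - 6t - 5/2.
Then q(6) = 67/2.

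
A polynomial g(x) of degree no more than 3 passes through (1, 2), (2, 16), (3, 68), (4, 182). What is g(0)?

2

Forward differences of the values at x = 1, 2, 3, 4:
  g  : 2  16  68  182
  Δ  : 14  52  114
  Δ^2: 38  62
  Δ^3: 24
The third differences are constant, confirming degree 3.
Interpolating (Newton forward form) and evaluating at x = 0 gives g(0) = 2.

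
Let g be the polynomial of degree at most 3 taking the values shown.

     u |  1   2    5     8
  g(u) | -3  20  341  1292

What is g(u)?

Using the Lagrange interpolation formula with nodes 1, 2, 5, 8:
  L_0(u) = (u - 2)(u - 5)(u - 8) / -28
  L_1(u) = (u - 1)(u - 5)(u - 8) / 18
  L_2(u) = (u - 1)(u - 2)(u - 8) / -36
  L_3(u) = (u - 1)(u - 2)(u - 5) / 126
Then g(u) = -3·L_0(u) + 20·L_1(u) + 341·L_2(u) + 1292·L_3(u).
Expanding and collecting terms gives g(u) = 2u^3 + 5u^2 - 6u - 4.
Check: g(1) = -3. ✓

g(u) = 2u^3 + 5u^2 - 6u - 4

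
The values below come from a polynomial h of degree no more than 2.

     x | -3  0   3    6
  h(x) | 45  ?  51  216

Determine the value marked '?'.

-6

The 3 known points determine the degree-2 polynomial uniquely.
Write h(x) = ax^2 + bx + c. Substituting each data point gives a linear system:
  9a - 3b + c = 45
  9a + 3b + c = 51
  36a + 6b + c = 216
Solving the system yields a = 6, b = 1, c = -6.
So h(x) = 6x^2 + x - 6.
Then h(0) = -6.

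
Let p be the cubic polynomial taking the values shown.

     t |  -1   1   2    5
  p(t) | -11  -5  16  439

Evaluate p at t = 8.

1906

Using the Lagrange interpolation formula with nodes -1, 1, 2, 5:
  L_0(t) = (t - 1)(t - 2)(t - 5) / -36
  L_1(t) = (t + 1)(t - 2)(t - 5) / 8
  L_2(t) = (t + 1)(t - 1)(t - 5) / -9
  L_3(t) = (t + 1)(t - 1)(t - 2) / 72
Then p(t) = -11·L_0(t) - 5·L_1(t) + 16·L_2(t) + 439·L_3(t).
Expanding and collecting terms gives p(t) = 4t³ - 2t² - t - 6.
Evaluating at t = 8: p(8) = 1906.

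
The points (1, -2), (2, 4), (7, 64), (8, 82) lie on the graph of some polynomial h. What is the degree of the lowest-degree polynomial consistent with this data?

2

Divided differences on the nodes 1, 2, 7, 8:
  order 0: -2  4  64  82
  order 1: 6  12  18
  order 2: 1  1
  order 3: 0
The order-2 divided differences are all 1 (nonzero) and every higher order vanishes, so the data lies on a polynomial of degree exactly 2.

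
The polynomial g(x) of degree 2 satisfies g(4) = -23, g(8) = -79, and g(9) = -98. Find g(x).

g(x) = -x^2 - 2x + 1

Write g(x) = ax^2 + bx + c. Substituting each data point gives a linear system:
  16a + 4b + c = -23
  64a + 8b + c = -79
  81a + 9b + c = -98
Solving the system yields a = -1, b = -2, c = 1.
So g(x) = -x^2 - 2x + 1.
Check: g(9) = -98. ✓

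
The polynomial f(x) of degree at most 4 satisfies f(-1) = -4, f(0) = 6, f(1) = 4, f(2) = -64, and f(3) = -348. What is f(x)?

Write f(x) = ax^4 + bx^3 + cx^2 + dx + e. Substituting each data point gives a linear system:
  a - b + c - d + e = -4
  e = 6
  a + b + c + d + e = 4
  16a + 8b + 4c + 2d + e = -64
  81a + 27b + 9c + 3d + e = -348
Solving the system yields a = -4, b = -1, c = -2, d = 5, e = 6.
So f(x) = -4x^4 - x^3 - 2x^2 + 5x + 6.
Check: f(2) = -64. ✓

f(x) = -4x^4 - x^3 - 2x^2 + 5x + 6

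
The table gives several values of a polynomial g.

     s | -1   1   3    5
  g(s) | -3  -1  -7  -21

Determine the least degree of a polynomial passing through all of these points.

2

Divided differences on the nodes -1, 1, 3, 5:
  order 0: -3  -1  -7  -21
  order 1: 1  -3  -7
  order 2: -1  -1
  order 3: 0
The order-2 divided differences are all -1 (nonzero) and every higher order vanishes, so the data lies on a polynomial of degree exactly 2.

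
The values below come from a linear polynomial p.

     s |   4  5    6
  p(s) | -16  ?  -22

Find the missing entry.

-19

On equispaced nodes a degree-1 polynomial has vanishing second forward difference, so
  p(4) - 2·p(5) + p(6) = 0.
Substituting the known values and solving for p(5):
  -2·p(5) = 38
  p(5) = -19.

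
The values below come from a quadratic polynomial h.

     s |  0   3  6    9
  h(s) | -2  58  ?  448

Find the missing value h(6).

208

The 3 known points determine the degree-2 polynomial uniquely.
Write h(s) = as^2 + bs + c. Substituting each data point gives a linear system:
  c = -2
  9a + 3b + c = 58
  81a + 9b + c = 448
Solving the system yields a = 5, b = 5, c = -2.
So h(s) = 5s^2 + 5s - 2.
Then h(6) = 208.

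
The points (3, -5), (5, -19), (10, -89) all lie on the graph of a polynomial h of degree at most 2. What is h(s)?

Using the Lagrange interpolation formula with nodes 3, 5, 10:
  L_0(s) = (s - 5)(s - 10) / 14
  L_1(s) = (s - 3)(s - 10) / -10
  L_2(s) = (s - 3)(s - 5) / 35
Then h(s) = -5·L_0(s) - 19·L_1(s) - 89·L_2(s).
Expanding and collecting terms gives h(s) = -s^2 + s + 1.
Check: h(5) = -19. ✓

h(s) = -s^2 + s + 1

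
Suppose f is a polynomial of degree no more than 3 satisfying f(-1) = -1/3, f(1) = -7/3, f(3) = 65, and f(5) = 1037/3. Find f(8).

4445/3

Write f(n) = an^3 + bn^2 + cn + d. Substituting each data point gives a linear system:
  -a + b - c + d = -1/3
  a + b + c + d = -7/3
  27a + 9b + 3c + d = 65
  125a + 25b + 5c + d = 1037/3
Solving the system yields a = 3, b = -1/3, c = -4, d = -1.
So f(n) = 3n³ - (1/3)n² - 4n - 1.
Then f(8) = 4445/3.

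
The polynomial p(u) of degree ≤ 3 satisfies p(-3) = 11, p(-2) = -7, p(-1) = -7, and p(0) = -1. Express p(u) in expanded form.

p(u) = -2u^3 - 3u^2 + 5u - 1

Write p(u) = au^3 + bu^2 + cu + d. Substituting each data point gives a linear system:
  -27a + 9b - 3c + d = 11
  -8a + 4b - 2c + d = -7
  -a + b - c + d = -7
  d = -1
Solving the system yields a = -2, b = -3, c = 5, d = -1.
So p(u) = -2u^3 - 3u^2 + 5u - 1.
Check: p(-2) = -7. ✓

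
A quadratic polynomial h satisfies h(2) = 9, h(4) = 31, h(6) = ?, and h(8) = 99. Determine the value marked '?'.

On equispaced nodes a degree-2 polynomial has vanishing third forward difference, so
  - h(2) + 3·h(4) - 3·h(6) + h(8) = 0.
Substituting the known values and solving for h(6):
  -3·h(6) = -183
  h(6) = 61.

61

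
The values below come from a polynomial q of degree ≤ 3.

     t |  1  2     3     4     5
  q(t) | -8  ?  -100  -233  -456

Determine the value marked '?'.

On equispaced nodes a degree-3 polynomial has vanishing fourth forward difference, so
  q(1) - 4·q(2) + 6·q(3) - 4·q(4) + q(5) = 0.
Substituting the known values and solving for q(2):
  -4·q(2) = 132
  q(2) = -33.

-33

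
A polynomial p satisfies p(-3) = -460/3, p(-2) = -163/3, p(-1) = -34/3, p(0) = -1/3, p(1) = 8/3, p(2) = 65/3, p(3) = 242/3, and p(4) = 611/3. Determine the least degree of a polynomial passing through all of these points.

3

Forward differences of the values at u = -3, -2, -1, 0, 1, 2, 3, 4:
  p  : -460/3  -163/3  -34/3  -1/3  8/3  65/3  242/3  611/3
  Δ  : 99  43  11  3  19  59  123
  Δ^2: -56  -32  -8  16  40  64
  Δ^3: 24  24  24  24  24
  Δ^4: 0  0  0  0
  Δ^5: 0  0  0
  Δ^6: 0  0
  Δ^7: 0
The third differences are constant (24) and nonzero, while all higher differences vanish, so the minimal degree is 3.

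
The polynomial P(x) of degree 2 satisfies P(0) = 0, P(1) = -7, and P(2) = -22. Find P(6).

-162

Write P(x) = ax^2 + bx + c. Substituting each data point gives a linear system:
  c = 0
  a + b + c = -7
  4a + 2b + c = -22
Solving the system yields a = -4, b = -3, c = 0.
So P(x) = -4x² - 3x.
Then P(6) = -162.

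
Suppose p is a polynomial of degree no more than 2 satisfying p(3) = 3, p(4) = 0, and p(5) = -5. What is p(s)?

Write p(s) = as^2 + bs + c. Substituting each data point gives a linear system:
  9a + 3b + c = 3
  16a + 4b + c = 0
  25a + 5b + c = -5
Solving the system yields a = -1, b = 4, c = 0.
So p(s) = -s^2 + 4s.
Check: p(5) = -5. ✓

p(s) = -s^2 + 4s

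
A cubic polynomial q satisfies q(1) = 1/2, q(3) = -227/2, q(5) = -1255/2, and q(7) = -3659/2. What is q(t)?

q(t) = -6t^3 + 4t^2 + 5t - 5/2

Write q(t) = at^3 + bt^2 + ct + d. Substituting each data point gives a linear system:
  a + b + c + d = 1/2
  27a + 9b + 3c + d = -227/2
  125a + 25b + 5c + d = -1255/2
  343a + 49b + 7c + d = -3659/2
Solving the system yields a = -6, b = 4, c = 5, d = -5/2.
So q(t) = -6t^3 + 4t^2 + 5t - 5/2.
Check: q(1) = 1/2. ✓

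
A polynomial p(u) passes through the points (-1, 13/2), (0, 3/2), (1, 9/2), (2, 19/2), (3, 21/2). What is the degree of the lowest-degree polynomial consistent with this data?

Forward differences of the values at u = -1, 0, 1, 2, 3:
  p  : 13/2  3/2  9/2  19/2  21/2
  Δ  : -5  3  5  1
  Δ^2: 8  2  -4
  Δ^3: -6  -6
  Δ^4: 0
The third differences are constant (-6) and nonzero, while all higher differences vanish, so the minimal degree is 3.

3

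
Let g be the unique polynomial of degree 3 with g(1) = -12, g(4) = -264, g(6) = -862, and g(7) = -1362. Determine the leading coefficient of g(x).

Write g(x) = ax^3 + bx^2 + cx + d. Substituting each data point gives a linear system:
  a + b + c + d = -12
  64a + 16b + 4c + d = -264
  216a + 36b + 6c + d = -862
  343a + 49b + 7c + d = -1362
Solving the system yields a = -4, b = 1, c = -5, d = -4.
So g(x) = -4x^3 + x^2 - 5x - 4.
The leading coefficient is -4.

-4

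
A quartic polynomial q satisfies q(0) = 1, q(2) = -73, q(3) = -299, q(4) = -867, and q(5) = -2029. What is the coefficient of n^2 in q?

Write q(n) = an^4 + bn^3 + cn^2 + dn + e. Substituting each data point gives a linear system:
  e = 1
  16a + 8b + 4c + 2d + e = -73
  81a + 27b + 9c + 3d + e = -299
  256a + 64b + 16c + 4d + e = -867
  625a + 125b + 25c + 5d + e = -2029
Solving the system yields a = -3, b = 0, c = -6, d = -1, e = 1.
So q(n) = -3n⁴ - 6n² - n + 1.
The coefficient of n^2 is -6.

-6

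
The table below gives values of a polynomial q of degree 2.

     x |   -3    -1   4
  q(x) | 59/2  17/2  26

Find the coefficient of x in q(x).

Write q(x) = ax^2 + bx + c. Substituting each data point gives a linear system:
  9a - 3b + c = 59/2
  a - b + c = 17/2
  16a + 4b + c = 26
Solving the system yields a = 2, b = -5/2, c = 4.
So q(x) = 2x² - (5/2)x + 4.
The coefficient of x is -5/2.

-5/2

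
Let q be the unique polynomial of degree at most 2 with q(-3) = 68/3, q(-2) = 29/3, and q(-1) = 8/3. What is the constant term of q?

5/3

Write q(t) = at^2 + bt + c. Substituting each data point gives a linear system:
  9a - 3b + c = 68/3
  4a - 2b + c = 29/3
  a - b + c = 8/3
Solving the system yields a = 3, b = 2, c = 5/3.
So q(t) = 3t^2 + 2t + 5/3.
The constant term is 5/3.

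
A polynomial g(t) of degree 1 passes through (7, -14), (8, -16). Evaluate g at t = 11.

Write g(t) = at + b. Substituting each data point gives a linear system:
  7a + b = -14
  8a + b = -16
Solving the system yields a = -2, b = 0.
So g(t) = -2t.
Then g(11) = -22.

-22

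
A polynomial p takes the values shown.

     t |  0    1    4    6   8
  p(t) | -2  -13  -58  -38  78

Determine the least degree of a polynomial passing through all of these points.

Divided differences on the nodes 0, 1, 4, 6, 8:
  order 0: -2  -13  -58  -38  78
  order 1: -11  -15  10  58
  order 2: -1  5  12
  order 3: 1  1
  order 4: 0
The order-3 divided differences are all 1 (nonzero) and every higher order vanishes, so the data lies on a polynomial of degree exactly 3.

3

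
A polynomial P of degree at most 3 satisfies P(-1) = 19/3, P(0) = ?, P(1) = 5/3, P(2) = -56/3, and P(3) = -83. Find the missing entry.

On equispaced nodes a degree-3 polynomial has vanishing fourth forward difference, so
  P(-1) - 4·P(0) + 6·P(1) - 4·P(2) + P(3) = 0.
Substituting the known values and solving for P(0):
  -4·P(0) = -8
  P(0) = 2.

2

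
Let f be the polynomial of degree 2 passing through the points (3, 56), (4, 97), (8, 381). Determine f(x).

Write f(x) = ax^2 + bx + c. Substituting each data point gives a linear system:
  9a + 3b + c = 56
  16a + 4b + c = 97
  64a + 8b + c = 381
Solving the system yields a = 6, b = -1, c = 5.
So f(x) = 6x^2 - x + 5.
Check: f(3) = 56. ✓

f(x) = 6x^2 - x + 5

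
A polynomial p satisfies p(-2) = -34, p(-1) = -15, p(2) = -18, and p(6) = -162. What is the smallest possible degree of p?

2

Divided differences on the nodes -2, -1, 2, 6:
  order 0: -34  -15  -18  -162
  order 1: 19  -1  -36
  order 2: -5  -5
  order 3: 0
The order-2 divided differences are all -5 (nonzero) and every higher order vanishes, so the data lies on a polynomial of degree exactly 2.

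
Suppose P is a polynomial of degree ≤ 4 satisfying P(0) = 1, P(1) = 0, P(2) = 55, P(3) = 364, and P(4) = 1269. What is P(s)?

Write P(s) = as^4 + bs^3 + cs^2 + ds + e. Substituting each data point gives a linear system:
  e = 1
  a + b + c + d + e = 0
  16a + 8b + 4c + 2d + e = 55
  81a + 27b + 9c + 3d + e = 364
  256a + 64b + 16c + 4d + e = 1269
Solving the system yields a = 6, b = -3, c = -5, d = 1, e = 1.
So P(s) = 6s^4 - 3s^3 - 5s^2 + s + 1.
Check: P(1) = 0. ✓

P(s) = 6s^4 - 3s^3 - 5s^2 + s + 1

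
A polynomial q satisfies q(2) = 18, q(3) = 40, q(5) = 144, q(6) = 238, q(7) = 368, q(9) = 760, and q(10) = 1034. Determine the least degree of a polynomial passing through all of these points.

Divided differences on the nodes 2, 3, 5, 6, 7, 9, 10:
  order 0: 18  40  144  238  368  760  1034
  order 1: 22  52  94  130  196  274
  order 2: 10  14  18  22  26
  order 3: 1  1  1  1
  order 4: 0  0  0
  order 5: 0  0
  order 6: 0
The order-3 divided differences are all 1 (nonzero) and every higher order vanishes, so the data lies on a polynomial of degree exactly 3.

3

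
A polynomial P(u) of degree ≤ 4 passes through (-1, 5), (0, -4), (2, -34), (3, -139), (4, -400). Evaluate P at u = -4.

8

Write P(u) = au^4 + bu^3 + cu^2 + du + e. Substituting each data point gives a linear system:
  a - b + c - d + e = 5
  e = -4
  16a + 8b + 4c + 2d + e = -34
  81a + 27b + 9c + 3d + e = -139
  256a + 64b + 16c + 4d + e = -400
Solving the system yields a = -1, b = -3, c = 4, d = -3, e = -4.
So P(u) = -u^4 - 3u^3 + 4u^2 - 3u - 4.
Then P(-4) = 8.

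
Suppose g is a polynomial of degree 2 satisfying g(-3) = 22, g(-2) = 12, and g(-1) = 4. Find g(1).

Forward differences of the values at t = -3, -2, -1:
  g  : 22  12  4
  Δ  : -10  -8
  Δ^2: 2
The second differences are constant, confirming degree 2.
Interpolating (Newton forward form) and evaluating at t = 1 gives g(1) = -6.

-6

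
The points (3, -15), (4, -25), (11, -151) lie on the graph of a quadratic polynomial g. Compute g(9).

Write g(s) = as^2 + bs + c. Substituting each data point gives a linear system:
  9a + 3b + c = -15
  16a + 4b + c = -25
  121a + 11b + c = -151
Solving the system yields a = -1, b = -3, c = 3.
So g(s) = -s^2 - 3s + 3.
Then g(9) = -105.

-105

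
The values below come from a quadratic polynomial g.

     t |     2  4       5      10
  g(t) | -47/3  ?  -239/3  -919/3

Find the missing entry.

-157/3

The 3 known points determine the degree-2 polynomial uniquely.
Write g(t) = at^2 + bt + c. Substituting each data point gives a linear system:
  4a + 2b + c = -47/3
  25a + 5b + c = -239/3
  100a + 10b + c = -919/3
Solving the system yields a = -3, b = -1/3, c = -3.
So g(t) = -3t^2 - (1/3)t - 3.
Then g(4) = -157/3.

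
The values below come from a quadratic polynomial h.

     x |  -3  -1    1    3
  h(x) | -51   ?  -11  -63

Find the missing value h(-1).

The 3 known points determine the degree-2 polynomial uniquely.
Write h(x) = ax^2 + bx + c. Substituting each data point gives a linear system:
  9a - 3b + c = -51
  a + b + c = -11
  9a + 3b + c = -63
Solving the system yields a = -6, b = -2, c = -3.
So h(x) = -6x^2 - 2x - 3.
Then h(-1) = -7.

-7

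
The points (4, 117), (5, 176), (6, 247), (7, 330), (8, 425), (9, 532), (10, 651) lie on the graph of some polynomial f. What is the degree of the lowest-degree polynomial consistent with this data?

2

Forward differences of the values at u = 4, 5, 6, 7, 8, 9, 10:
  f  : 117  176  247  330  425  532  651
  Δ  : 59  71  83  95  107  119
  Δ^2: 12  12  12  12  12
  Δ^3: 0  0  0  0
  Δ^4: 0  0  0
  Δ^5: 0  0
  Δ^6: 0
The second differences are constant (12) and nonzero, while all higher differences vanish, so the minimal degree is 2.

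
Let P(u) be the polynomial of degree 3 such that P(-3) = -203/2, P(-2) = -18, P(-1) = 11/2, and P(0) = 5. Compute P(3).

439/2

Write P(u) = au^3 + bu^2 + cu + d. Substituting each data point gives a linear system:
  -27a + 9b - 3c + d = -203/2
  -8a + 4b - 2c + d = -18
  -a + b - c + d = 11/2
  d = 5
Solving the system yields a = 6, b = 6, c = -1/2, d = 5.
So P(u) = 6u^3 + 6u^2 - (1/2)u + 5.
Then P(3) = 439/2.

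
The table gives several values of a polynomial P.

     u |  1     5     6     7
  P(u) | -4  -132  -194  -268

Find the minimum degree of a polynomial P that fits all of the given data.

Divided differences on the nodes 1, 5, 6, 7:
  order 0: -4  -132  -194  -268
  order 1: -32  -62  -74
  order 2: -6  -6
  order 3: 0
The order-2 divided differences are all -6 (nonzero) and every higher order vanishes, so the data lies on a polynomial of degree exactly 2.

2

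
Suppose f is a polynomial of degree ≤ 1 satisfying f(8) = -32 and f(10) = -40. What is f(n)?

f(n) = -4n

Using the Lagrange interpolation formula with nodes 8, 10:
  L_0(n) = (n - 10) / -2
  L_1(n) = (n - 8) / 2
Then f(n) = -32·L_0(n) - 40·L_1(n).
Expanding and collecting terms gives f(n) = -4n.
Check: f(10) = -40. ✓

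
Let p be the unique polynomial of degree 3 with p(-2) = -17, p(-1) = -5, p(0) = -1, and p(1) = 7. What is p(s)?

p(s) = 2s^3 + 2s^2 + 4s - 1

Write p(s) = as^3 + bs^2 + cs + d. Substituting each data point gives a linear system:
  -8a + 4b - 2c + d = -17
  -a + b - c + d = -5
  d = -1
  a + b + c + d = 7
Solving the system yields a = 2, b = 2, c = 4, d = -1.
So p(s) = 2s³ + 2s² + 4s - 1.
Check: p(1) = 7. ✓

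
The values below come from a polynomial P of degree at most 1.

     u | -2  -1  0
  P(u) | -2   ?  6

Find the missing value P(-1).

On equispaced nodes a degree-1 polynomial has vanishing second forward difference, so
  P(-2) - 2·P(-1) + P(0) = 0.
Substituting the known values and solving for P(-1):
  -2·P(-1) = -4
  P(-1) = 2.

2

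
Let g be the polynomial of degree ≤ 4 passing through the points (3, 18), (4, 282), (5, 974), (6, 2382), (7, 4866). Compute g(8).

8858

Write g(n) = an^4 + bn^3 + cn^2 + dn + e. Substituting each data point gives a linear system:
  81a + 27b + 9c + 3d + e = 18
  256a + 64b + 16c + 4d + e = 282
  625a + 125b + 25c + 5d + e = 974
  1296a + 216b + 36c + 6d + e = 2382
  2401a + 343b + 49c + 7d + e = 4866
Solving the system yields a = 3, b = -6, c = -5, d = -4, e = -6.
So g(n) = 3n⁴ - 6n³ - 5n² - 4n - 6.
Then g(8) = 8858.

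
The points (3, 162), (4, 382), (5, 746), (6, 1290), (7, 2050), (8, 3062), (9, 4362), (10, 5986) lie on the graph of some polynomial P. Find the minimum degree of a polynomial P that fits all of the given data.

Forward differences of the values at s = 3, 4, 5, 6, 7, 8, 9, 10:
  P  : 162  382  746  1290  2050  3062  4362  5986
  Δ  : 220  364  544  760  1012  1300  1624
  Δ^2: 144  180  216  252  288  324
  Δ^3: 36  36  36  36  36
  Δ^4: 0  0  0  0
  Δ^5: 0  0  0
  Δ^6: 0  0
  Δ^7: 0
The third differences are constant (36) and nonzero, while all higher differences vanish, so the minimal degree is 3.

3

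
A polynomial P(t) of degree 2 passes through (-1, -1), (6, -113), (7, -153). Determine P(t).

Using the Lagrange interpolation formula with nodes -1, 6, 7:
  L_0(t) = (t - 6)(t - 7) / 56
  L_1(t) = (t + 1)(t - 7) / -7
  L_2(t) = (t + 1)(t - 6) / 8
Then P(t) = -1·L_0(t) - 113·L_1(t) - 153·L_2(t).
Expanding and collecting terms gives P(t) = -3t² - t + 1.
Check: P(7) = -153. ✓

P(t) = -3t^2 - t + 1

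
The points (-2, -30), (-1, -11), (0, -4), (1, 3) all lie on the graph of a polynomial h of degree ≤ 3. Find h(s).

h(s) = 2s^3 + 5s - 4

Write h(s) = as^3 + bs^2 + cs + d. Substituting each data point gives a linear system:
  -8a + 4b - 2c + d = -30
  -a + b - c + d = -11
  d = -4
  a + b + c + d = 3
Solving the system yields a = 2, b = 0, c = 5, d = -4.
So h(s) = 2s^3 + 5s - 4.
Check: h(-2) = -30. ✓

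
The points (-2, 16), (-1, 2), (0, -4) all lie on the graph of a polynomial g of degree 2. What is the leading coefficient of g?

4

Write g(t) = at^2 + bt + c. Substituting each data point gives a linear system:
  4a - 2b + c = 16
  a - b + c = 2
  c = -4
Solving the system yields a = 4, b = -2, c = -4.
So g(t) = 4t^2 - 2t - 4.
The leading coefficient is 4.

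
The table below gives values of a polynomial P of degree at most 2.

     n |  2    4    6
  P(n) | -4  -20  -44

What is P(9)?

-95

Write P(n) = an^2 + bn + c. Substituting each data point gives a linear system:
  4a + 2b + c = -4
  16a + 4b + c = -20
  36a + 6b + c = -44
Solving the system yields a = -1, b = -2, c = 4.
So P(n) = -n^2 - 2n + 4.
Then P(9) = -95.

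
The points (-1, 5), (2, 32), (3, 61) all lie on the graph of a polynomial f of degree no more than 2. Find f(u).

Write f(u) = au^2 + bu + c. Substituting each data point gives a linear system:
  a - b + c = 5
  4a + 2b + c = 32
  9a + 3b + c = 61
Solving the system yields a = 5, b = 4, c = 4.
So f(u) = 5u^2 + 4u + 4.
Check: f(2) = 32. ✓

f(u) = 5u^2 + 4u + 4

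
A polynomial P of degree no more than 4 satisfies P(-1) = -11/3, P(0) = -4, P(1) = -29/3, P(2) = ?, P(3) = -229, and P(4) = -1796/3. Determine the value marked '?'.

-188/3

The 5 known points determine the degree-4 polynomial uniquely.
Write P(t) = at^4 + bt^3 + ct^2 + dt + e. Substituting each data point gives a linear system:
  a - b + c - d + e = -11/3
  e = -4
  a + b + c + d + e = -29/3
  81a + 27b + 9c + 3d + e = -229
  256a + 64b + 16c + 4d + e = -1796/3
Solving the system yields a = -1, b = -5, c = -5/3, d = 2, e = -4.
So P(t) = -t⁴ - 5t³ - (5/3)t² + 2t - 4.
Then P(2) = -188/3.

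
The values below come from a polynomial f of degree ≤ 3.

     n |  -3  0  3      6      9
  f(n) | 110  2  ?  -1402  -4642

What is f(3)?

The 4 known points determine the degree-3 polynomial uniquely.
Write f(n) = an^3 + bn^2 + cn + d. Substituting each data point gives a linear system:
  -27a + 9b - 3c + d = 110
  d = 2
  216a + 36b + 6c + d = -1402
  729a + 81b + 9c + d = -4642
Solving the system yields a = -6, b = -4, c = 6, d = 2.
So f(n) = -6n^3 - 4n^2 + 6n + 2.
Then f(3) = -178.

-178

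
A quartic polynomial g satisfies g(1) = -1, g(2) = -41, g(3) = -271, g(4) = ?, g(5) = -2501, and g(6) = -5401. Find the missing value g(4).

-961

On equispaced nodes a degree-4 polynomial has vanishing fifth forward difference, so
  - g(1) + 5·g(2) - 10·g(3) + 10·g(4) - 5·g(5) + g(6) = 0.
Substituting the known values and solving for g(4):
  10·g(4) = -9610
  g(4) = -961.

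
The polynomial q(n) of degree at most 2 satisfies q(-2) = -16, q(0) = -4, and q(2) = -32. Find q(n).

Write q(n) = an^2 + bn + c. Substituting each data point gives a linear system:
  4a - 2b + c = -16
  c = -4
  4a + 2b + c = -32
Solving the system yields a = -5, b = -4, c = -4.
So q(n) = -5n^2 - 4n - 4.
Check: q(2) = -32. ✓

q(n) = -5n^2 - 4n - 4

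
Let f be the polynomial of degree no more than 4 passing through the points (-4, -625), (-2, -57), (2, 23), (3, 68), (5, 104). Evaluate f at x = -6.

Using the Lagrange interpolation formula with nodes -4, -2, 2, 3, 5:
  L_0(x) = (x + 2)(x - 2)(x - 3)(x - 5) / 756
  L_1(x) = (x + 4)(x - 2)(x - 3)(x - 5) / -280
  L_2(x) = (x + 4)(x + 2)(x - 3)(x - 5) / 72
  L_3(x) = (x + 4)(x + 2)(x - 2)(x - 5) / -70
  L_4(x) = (x + 4)(x + 2)(x - 2)(x - 3) / 378
Then f(x) = -625·L_0(x) - 57·L_1(x) + 23·L_2(x) + 68·L_3(x) + 104·L_4(x).
Expanding and collecting terms gives f(x) = -x⁴ + 6x³ - 4x - 1.
Evaluating at x = -6: f(-6) = -2569.

-2569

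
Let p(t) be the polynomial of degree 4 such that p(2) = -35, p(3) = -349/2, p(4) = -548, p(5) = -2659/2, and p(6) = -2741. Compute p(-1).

Write p(t) = at^4 + bt^3 + ct^2 + dt + e. Substituting each data point gives a linear system:
  16a + 8b + 4c + 2d + e = -35
  81a + 27b + 9c + 3d + e = -349/2
  256a + 64b + 16c + 4d + e = -548
  625a + 125b + 25c + 5d + e = -2659/2
  1296a + 216b + 36c + 6d + e = -2741
Solving the system yields a = -2, b = -1, c = 2, d = -1/2, e = -2.
So p(t) = -2t⁴ - t³ + 2t² - (1/2)t - 2.
Then p(-1) = -1/2.

-1/2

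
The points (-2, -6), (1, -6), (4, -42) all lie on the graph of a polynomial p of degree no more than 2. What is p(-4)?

-26

Forward differences of the values at t = -2, 1, 4:
  p  : -6  -6  -42
  Δ  : 0  -36
  Δ^2: -36
The second differences are constant, confirming degree 2.
Interpolating (Newton forward form) and evaluating at t = -4 gives p(-4) = -26.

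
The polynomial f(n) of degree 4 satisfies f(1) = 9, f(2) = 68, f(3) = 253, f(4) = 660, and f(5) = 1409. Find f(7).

Using the Lagrange interpolation formula with nodes 1, 2, 3, 4, 5:
  L_0(n) = (n - 2)(n - 3)(n - 4)(n - 5) / 24
  L_1(n) = (n - 1)(n - 3)(n - 4)(n - 5) / -6
  L_2(n) = (n - 1)(n - 2)(n - 4)(n - 5) / 4
  L_3(n) = (n - 1)(n - 2)(n - 3)(n - 5) / -6
  L_4(n) = (n - 1)(n - 2)(n - 3)(n - 4) / 24
Then f(n) = 9·L_0(n) + 68·L_1(n) + 253·L_2(n) + 660·L_3(n) + 1409·L_4(n).
Expanding and collecting terms gives f(n) = n^4 + 6n^3 + 2n^2 - 4n + 4.
Evaluating at n = 7: f(7) = 4533.

4533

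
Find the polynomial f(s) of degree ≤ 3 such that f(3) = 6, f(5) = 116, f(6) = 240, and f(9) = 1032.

Write f(s) = as^3 + bs^2 + cs + d. Substituting each data point gives a linear system:
  27a + 9b + 3c + d = 6
  125a + 25b + 5c + d = 116
  216a + 36b + 6c + d = 240
  729a + 81b + 9c + d = 1032
Solving the system yields a = 2, b = -5, c = -3, d = 6.
So f(s) = 2s³ - 5s² - 3s + 6.
Check: f(3) = 6. ✓

f(s) = 2s^3 - 5s^2 - 3s + 6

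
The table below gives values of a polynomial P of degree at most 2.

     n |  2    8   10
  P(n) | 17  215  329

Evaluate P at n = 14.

629

Write P(n) = an^2 + bn + c. Substituting each data point gives a linear system:
  4a + 2b + c = 17
  64a + 8b + c = 215
  100a + 10b + c = 329
Solving the system yields a = 3, b = 3, c = -1.
So P(n) = 3n^2 + 3n - 1.
Then P(14) = 629.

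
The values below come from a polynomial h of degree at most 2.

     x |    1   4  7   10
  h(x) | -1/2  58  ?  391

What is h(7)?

377/2

On equispaced nodes a degree-2 polynomial has vanishing third forward difference, so
  - h(1) + 3·h(4) - 3·h(7) + h(10) = 0.
Substituting the known values and solving for h(7):
  -3·h(7) = -1131/2
  h(7) = 377/2.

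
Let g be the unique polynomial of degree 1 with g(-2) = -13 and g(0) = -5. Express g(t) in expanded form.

g(t) = 4t - 5

Write g(t) = at + b. Substituting each data point gives a linear system:
  -2a + b = -13
  b = -5
Solving the system yields a = 4, b = -5.
So g(t) = 4t - 5.
Check: g(0) = -5. ✓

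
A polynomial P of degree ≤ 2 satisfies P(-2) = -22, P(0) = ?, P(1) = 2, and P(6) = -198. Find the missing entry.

6

The 3 known points determine the degree-2 polynomial uniquely.
Write P(t) = at^2 + bt + c. Substituting each data point gives a linear system:
  4a - 2b + c = -22
  a + b + c = 2
  36a + 6b + c = -198
Solving the system yields a = -6, b = 2, c = 6.
So P(t) = -6t^2 + 2t + 6.
Then P(0) = 6.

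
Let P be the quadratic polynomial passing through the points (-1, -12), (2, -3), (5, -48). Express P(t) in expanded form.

P(t) = -3t^2 + 6t - 3

Write P(t) = at^2 + bt + c. Substituting each data point gives a linear system:
  a - b + c = -12
  4a + 2b + c = -3
  25a + 5b + c = -48
Solving the system yields a = -3, b = 6, c = -3.
So P(t) = -3t^2 + 6t - 3.
Check: P(-1) = -12. ✓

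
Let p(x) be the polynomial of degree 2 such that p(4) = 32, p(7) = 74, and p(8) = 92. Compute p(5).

Using the Lagrange interpolation formula with nodes 4, 7, 8:
  L_0(x) = (x - 7)(x - 8) / 12
  L_1(x) = (x - 4)(x - 8) / -3
  L_2(x) = (x - 4)(x - 7) / 4
Then p(x) = 32·L_0(x) + 74·L_1(x) + 92·L_2(x).
Expanding and collecting terms gives p(x) = x^2 + 3x + 4.
Evaluating at x = 5: p(5) = 44.

44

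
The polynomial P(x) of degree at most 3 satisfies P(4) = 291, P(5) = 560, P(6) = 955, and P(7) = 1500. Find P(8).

Write P(x) = ax^3 + bx^2 + cx + d. Substituting each data point gives a linear system:
  64a + 16b + 4c + d = 291
  125a + 25b + 5c + d = 560
  216a + 36b + 6c + d = 955
  343a + 49b + 7c + d = 1500
Solving the system yields a = 4, b = 3, c = -2, d = -5.
So P(x) = 4x^3 + 3x^2 - 2x - 5.
Then P(8) = 2219.

2219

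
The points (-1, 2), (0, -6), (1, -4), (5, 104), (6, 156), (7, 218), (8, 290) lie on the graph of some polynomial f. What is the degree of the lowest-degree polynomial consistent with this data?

Divided differences on the nodes -1, 0, 1, 5, 6, 7, 8:
  order 0: 2  -6  -4  104  156  218  290
  order 1: -8  2  27  52  62  72
  order 2: 5  5  5  5  5
  order 3: 0  0  0  0
  order 4: 0  0  0
  order 5: 0  0
  order 6: 0
The order-2 divided differences are all 5 (nonzero) and every higher order vanishes, so the data lies on a polynomial of degree exactly 2.

2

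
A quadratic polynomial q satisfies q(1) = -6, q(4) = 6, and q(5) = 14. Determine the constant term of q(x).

Write q(x) = ax^2 + bx + c. Substituting each data point gives a linear system:
  a + b + c = -6
  16a + 4b + c = 6
  25a + 5b + c = 14
Solving the system yields a = 1, b = -1, c = -6.
So q(x) = x^2 - x - 6.
The constant term is -6.

-6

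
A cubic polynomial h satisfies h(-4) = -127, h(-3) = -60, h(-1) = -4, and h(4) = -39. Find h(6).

Using the Lagrange interpolation formula with nodes -4, -3, -1, 4:
  L_0(s) = (s + 3)(s + 1)(s - 4) / -24
  L_1(s) = (s + 4)(s + 1)(s - 4) / 14
  L_2(s) = (s + 4)(s + 3)(s - 4) / -30
  L_3(s) = (s + 4)(s + 3)(s + 1) / 280
Then h(s) = -127·L_0(s) - 60·L_1(s) - 4·L_2(s) - 39·L_3(s).
Expanding and collecting terms gives h(s) = s^3 - 5s^2 - 5s - 3.
Evaluating at s = 6: h(6) = 3.

3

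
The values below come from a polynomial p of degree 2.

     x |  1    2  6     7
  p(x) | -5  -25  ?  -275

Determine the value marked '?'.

The 3 known points determine the degree-2 polynomial uniquely.
Write p(x) = ax^2 + bx + c. Substituting each data point gives a linear system:
  a + b + c = -5
  4a + 2b + c = -25
  49a + 7b + c = -275
Solving the system yields a = -5, b = -5, c = 5.
So p(x) = -5x^2 - 5x + 5.
Then p(6) = -205.

-205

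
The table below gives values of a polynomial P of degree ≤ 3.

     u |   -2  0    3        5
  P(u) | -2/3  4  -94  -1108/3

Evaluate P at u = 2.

-94/3

Using the Lagrange interpolation formula with nodes -2, 0, 3, 5:
  L_0(u) = u(u - 3)(u - 5) / -70
  L_1(u) = (u + 2)(u - 3)(u - 5) / 30
  L_2(u) = (u + 2)u(u - 5) / -30
  L_3(u) = (u + 2)u(u - 3) / 70
Then P(u) = -2/3·L_0(u) + 4·L_1(u) - 94·L_2(u) - 1108/3·L_3(u).
Expanding and collecting terms gives P(u) = -2u^3 - 5u^2 + (1/3)u + 4.
Evaluating at u = 2: P(2) = -94/3.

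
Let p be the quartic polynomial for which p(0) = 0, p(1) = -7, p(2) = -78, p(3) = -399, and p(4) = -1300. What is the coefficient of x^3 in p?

Write p(x) = ax^4 + bx^3 + cx^2 + dx + e. Substituting each data point gives a linear system:
  e = 0
  a + b + c + d + e = -7
  16a + 8b + 4c + 2d + e = -78
  81a + 27b + 9c + 3d + e = -399
  256a + 64b + 16c + 4d + e = -1300
Solving the system yields a = -6, b = 5, c = -5, d = -1, e = 0.
So p(x) = -6x^4 + 5x^3 - 5x^2 - x.
The coefficient of x^3 is 5.

5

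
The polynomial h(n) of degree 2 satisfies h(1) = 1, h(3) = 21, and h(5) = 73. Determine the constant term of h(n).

Write h(n) = an^2 + bn + c. Substituting each data point gives a linear system:
  a + b + c = 1
  9a + 3b + c = 21
  25a + 5b + c = 73
Solving the system yields a = 4, b = -6, c = 3.
So h(n) = 4n^2 - 6n + 3.
The constant term is 3.

3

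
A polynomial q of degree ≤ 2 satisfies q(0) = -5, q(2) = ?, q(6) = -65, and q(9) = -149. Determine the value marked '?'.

The 3 known points determine the degree-2 polynomial uniquely.
Write q(s) = as^2 + bs + c. Substituting each data point gives a linear system:
  c = -5
  36a + 6b + c = -65
  81a + 9b + c = -149
Solving the system yields a = -2, b = 2, c = -5.
So q(s) = -2s² + 2s - 5.
Then q(2) = -9.

-9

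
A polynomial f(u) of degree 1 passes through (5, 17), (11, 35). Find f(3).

11

Write f(u) = au + b. Substituting each data point gives a linear system:
  5a + b = 17
  11a + b = 35
Solving the system yields a = 3, b = 2.
So f(u) = 3u + 2.
Then f(3) = 11.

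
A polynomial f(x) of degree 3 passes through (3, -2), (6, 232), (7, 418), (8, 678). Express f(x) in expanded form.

Using the Lagrange interpolation formula with nodes 3, 6, 7, 8:
  L_0(x) = (x - 6)(x - 7)(x - 8) / -60
  L_1(x) = (x - 3)(x - 7)(x - 8) / 6
  L_2(x) = (x - 3)(x - 6)(x - 8) / -4
  L_3(x) = (x - 3)(x - 6)(x - 7) / 10
Then f(x) = -2·L_0(x) + 232·L_1(x) + 418·L_2(x) + 678·L_3(x).
Expanding and collecting terms gives f(x) = 2x³ - 5x² - 3x - 2.
Check: f(3) = -2. ✓

f(x) = 2x^3 - 5x^2 - 3x - 2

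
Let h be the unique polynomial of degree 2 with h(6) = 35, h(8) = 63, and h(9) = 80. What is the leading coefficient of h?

1

Write h(x) = ax^2 + bx + c. Substituting each data point gives a linear system:
  36a + 6b + c = 35
  64a + 8b + c = 63
  81a + 9b + c = 80
Solving the system yields a = 1, b = 0, c = -1.
So h(x) = x^2 - 1.
The leading coefficient is 1.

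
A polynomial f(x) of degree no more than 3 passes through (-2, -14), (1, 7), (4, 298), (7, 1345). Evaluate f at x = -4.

Using the Lagrange interpolation formula with nodes -2, 1, 4, 7:
  L_0(x) = (x - 1)(x - 4)(x - 7) / -162
  L_1(x) = (x + 2)(x - 4)(x - 7) / 54
  L_2(x) = (x + 2)(x - 1)(x - 7) / -54
  L_3(x) = (x + 2)(x - 1)(x - 4) / 162
Then f(x) = -14·L_0(x) + 7·L_1(x) + 298·L_2(x) + 1345·L_3(x).
Expanding and collecting terms gives f(x) = 3x³ + 6x² + 4x - 6.
Evaluating at x = -4: f(-4) = -118.

-118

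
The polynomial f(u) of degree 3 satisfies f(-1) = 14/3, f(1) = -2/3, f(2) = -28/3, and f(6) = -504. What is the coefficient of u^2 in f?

4

Write f(u) = au^3 + bu^2 + cu + d. Substituting each data point gives a linear system:
  -a + b - c + d = 14/3
  a + b + c + d = -2/3
  8a + 4b + 2c + d = -28/3
  216a + 36b + 6c + d = -504
Solving the system yields a = -3, b = 4, c = 1/3, d = -2.
So f(u) = -3u^3 + 4u^2 + (1/3)u - 2.
The coefficient of u^2 is 4.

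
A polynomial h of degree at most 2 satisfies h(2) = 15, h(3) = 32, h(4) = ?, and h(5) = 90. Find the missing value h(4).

57

On equispaced nodes a degree-2 polynomial has vanishing third forward difference, so
  - h(2) + 3·h(3) - 3·h(4) + h(5) = 0.
Substituting the known values and solving for h(4):
  -3·h(4) = -171
  h(4) = 57.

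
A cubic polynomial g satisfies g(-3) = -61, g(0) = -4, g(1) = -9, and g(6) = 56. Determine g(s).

g(s) = s^3 - 4s^2 - 2s - 4

Write g(s) = as^3 + bs^2 + cs + d. Substituting each data point gives a linear system:
  -27a + 9b - 3c + d = -61
  d = -4
  a + b + c + d = -9
  216a + 36b + 6c + d = 56
Solving the system yields a = 1, b = -4, c = -2, d = -4.
So g(s) = s³ - 4s² - 2s - 4.
Check: g(1) = -9. ✓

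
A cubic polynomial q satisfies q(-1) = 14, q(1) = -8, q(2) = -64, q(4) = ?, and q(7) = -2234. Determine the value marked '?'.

The 4 known points determine the degree-3 polynomial uniquely.
Write q(t) = at^3 + bt^2 + ct + d. Substituting each data point gives a linear system:
  -a + b - c + d = 14
  a + b + c + d = -8
  8a + 4b + 2c + d = -64
  343a + 49b + 7c + d = -2234
Solving the system yields a = -6, b = -3, c = -5, d = 6.
So q(t) = -6t^3 - 3t^2 - 5t + 6.
Then q(4) = -446.

-446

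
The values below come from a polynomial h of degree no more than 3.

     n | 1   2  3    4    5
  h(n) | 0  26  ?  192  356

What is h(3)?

86

The 4 known points determine the degree-3 polynomial uniquely.
Write h(n) = an^3 + bn^2 + cn + d. Substituting each data point gives a linear system:
  a + b + c + d = 0
  8a + 4b + 2c + d = 26
  64a + 16b + 4c + d = 192
  125a + 25b + 5c + d = 356
Solving the system yields a = 2, b = 5, c = -3, d = -4.
So h(n) = 2n^3 + 5n^2 - 3n - 4.
Then h(3) = 86.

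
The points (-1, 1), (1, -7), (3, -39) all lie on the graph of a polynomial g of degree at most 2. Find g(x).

Write g(x) = ax^2 + bx + c. Substituting each data point gives a linear system:
  a - b + c = 1
  a + b + c = -7
  9a + 3b + c = -39
Solving the system yields a = -3, b = -4, c = 0.
So g(x) = -3x^2 - 4x.
Check: g(1) = -7. ✓

g(x) = -3x^2 - 4x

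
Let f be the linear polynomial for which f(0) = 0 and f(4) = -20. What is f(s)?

Using the Lagrange interpolation formula with nodes 0, 4:
  L_0(s) = (s - 4) / -4
  L_1(s) = s / 4
Then f(s) = 0·L_0(s) - 20·L_1(s).
Expanding and collecting terms gives f(s) = -5s.
Check: f(0) = 0. ✓

f(s) = -5s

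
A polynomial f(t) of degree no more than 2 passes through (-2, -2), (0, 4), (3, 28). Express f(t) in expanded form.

Write f(t) = at^2 + bt + c. Substituting each data point gives a linear system:
  4a - 2b + c = -2
  c = 4
  9a + 3b + c = 28
Solving the system yields a = 1, b = 5, c = 4.
So f(t) = t^2 + 5t + 4.
Check: f(-2) = -2. ✓

f(t) = t^2 + 5t + 4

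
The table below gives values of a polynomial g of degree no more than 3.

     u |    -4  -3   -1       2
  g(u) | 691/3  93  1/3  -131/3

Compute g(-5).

1381/3

Using the Lagrange interpolation formula with nodes -4, -3, -1, 2:
  L_0(u) = (u + 3)(u + 1)(u - 2) / -18
  L_1(u) = (u + 4)(u + 1)(u - 2) / 10
  L_2(u) = (u + 4)(u + 3)(u - 2) / -18
  L_3(u) = (u + 4)(u + 3)(u + 1) / 90
Then g(u) = 691/3·L_0(u) + 93·L_1(u) + 1/3·L_2(u) - 131/3·L_3(u).
Expanding and collecting terms gives g(u) = -4u³ - (5/3)u² - u - 3.
Evaluating at u = -5: g(-5) = 1381/3.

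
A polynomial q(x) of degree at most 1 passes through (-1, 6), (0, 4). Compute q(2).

0

Using the Lagrange interpolation formula with nodes -1, 0:
  L_0(x) = x / -1
  L_1(x) = (x + 1) / 1
Then q(x) = 6·L_0(x) + 4·L_1(x).
Expanding and collecting terms gives q(x) = -2x + 4.
Evaluating at x = 2: q(2) = 0.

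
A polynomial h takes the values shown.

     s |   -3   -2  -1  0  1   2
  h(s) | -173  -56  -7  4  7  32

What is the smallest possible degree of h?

Forward differences of the values at s = -3, -2, -1, 0, 1, 2:
  h  : -173  -56  -7  4  7  32
  Δ  : 117  49  11  3  25
  Δ^2: -68  -38  -8  22
  Δ^3: 30  30  30
  Δ^4: 0  0
  Δ^5: 0
The third differences are constant (30) and nonzero, while all higher differences vanish, so the minimal degree is 3.

3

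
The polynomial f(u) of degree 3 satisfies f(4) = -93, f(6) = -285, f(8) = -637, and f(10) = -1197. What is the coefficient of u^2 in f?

Write f(u) = au^3 + bu^2 + cu + d. Substituting each data point gives a linear system:
  64a + 16b + 4c + d = -93
  216a + 36b + 6c + d = -285
  512a + 64b + 8c + d = -637
  1000a + 100b + 10c + d = -1197
Solving the system yields a = -1, b = -2, c = 0, d = 3.
So f(u) = -u^3 - 2u^2 + 3.
The coefficient of u^2 is -2.

-2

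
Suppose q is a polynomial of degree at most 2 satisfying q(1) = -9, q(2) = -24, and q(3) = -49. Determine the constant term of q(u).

-4

Write q(u) = au^2 + bu + c. Substituting each data point gives a linear system:
  a + b + c = -9
  4a + 2b + c = -24
  9a + 3b + c = -49
Solving the system yields a = -5, b = 0, c = -4.
So q(u) = -5u² - 4.
The constant term is -4.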